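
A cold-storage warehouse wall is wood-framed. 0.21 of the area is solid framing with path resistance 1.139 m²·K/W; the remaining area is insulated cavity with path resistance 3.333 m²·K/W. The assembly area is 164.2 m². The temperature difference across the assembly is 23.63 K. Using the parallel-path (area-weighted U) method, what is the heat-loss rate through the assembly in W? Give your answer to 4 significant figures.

1635 W

U_eff = 0.79/3.333 + 0.21/1.139 = 0.23702 + 0.18437 = 0.4214
R_eff = 1/U_eff = 2.3731 m²·K/W
Q = 164.2 × 23.63 / 2.3731 = 1635 W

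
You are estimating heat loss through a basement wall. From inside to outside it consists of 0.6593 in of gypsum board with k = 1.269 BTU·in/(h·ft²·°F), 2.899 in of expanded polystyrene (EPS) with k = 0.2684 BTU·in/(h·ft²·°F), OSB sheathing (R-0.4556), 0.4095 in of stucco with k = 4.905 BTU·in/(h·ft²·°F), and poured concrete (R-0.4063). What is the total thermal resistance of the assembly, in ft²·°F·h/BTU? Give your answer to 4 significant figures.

0.6593/1.269 = 0.51954
2.899/0.2684 = 10.801
0.4095/4.905 = 0.083486
R_total = 0.51954 + 10.801 + 0.4556 + 0.083486 + 0.4063 = 12.266 ft²·°F·h/BTU

12.27 ft²·°F·h/BTU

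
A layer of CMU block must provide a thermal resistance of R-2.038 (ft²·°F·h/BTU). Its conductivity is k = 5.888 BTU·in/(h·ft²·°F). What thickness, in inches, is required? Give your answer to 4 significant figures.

L = R × k = 2.038 × 5.888 = 12 in

12.00 in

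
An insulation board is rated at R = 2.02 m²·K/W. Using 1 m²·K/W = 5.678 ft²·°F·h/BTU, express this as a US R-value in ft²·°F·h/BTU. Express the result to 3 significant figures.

11.5 ft²·°F·h/BTU

R_US = 2.02 × 5.678 = 11.47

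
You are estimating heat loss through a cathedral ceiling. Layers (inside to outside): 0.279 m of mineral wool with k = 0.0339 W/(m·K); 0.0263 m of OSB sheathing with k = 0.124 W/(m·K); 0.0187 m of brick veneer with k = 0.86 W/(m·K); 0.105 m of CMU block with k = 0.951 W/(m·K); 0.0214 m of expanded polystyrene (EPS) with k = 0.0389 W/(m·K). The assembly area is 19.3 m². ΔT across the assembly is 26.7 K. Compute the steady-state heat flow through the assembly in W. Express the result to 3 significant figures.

56.5 W

0.279/0.0339 = 8.23
0.0263/0.124 = 0.2121
0.0187/0.86 = 0.02174
0.105/0.951 = 0.1104
0.0214/0.0389 = 0.5501
R_total = 8.23 + 0.2121 + 0.02174 + 0.1104 + 0.5501 = 9.124 m²·K/W
Q = A·ΔT/R = 19.3 × 26.7 / 9.124 = 56.48 W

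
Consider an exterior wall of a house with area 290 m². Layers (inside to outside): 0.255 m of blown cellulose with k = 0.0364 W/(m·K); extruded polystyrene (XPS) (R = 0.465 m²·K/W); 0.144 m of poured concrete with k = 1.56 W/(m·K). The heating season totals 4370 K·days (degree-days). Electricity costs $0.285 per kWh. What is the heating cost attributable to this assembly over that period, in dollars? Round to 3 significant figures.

1150 dollars

0.255/0.0364 = 7.005
0.144/1.56 = 0.09231
R_total = 7.005 + 0.465 + 0.09231 = 7.563 m²·K/W
E = A × HDD × 24 / R / 1000 = 290 × 4370 × 24 / 7.563 / 1000 = 4022 kWh
Cost = 4022 × 0.285 = $1146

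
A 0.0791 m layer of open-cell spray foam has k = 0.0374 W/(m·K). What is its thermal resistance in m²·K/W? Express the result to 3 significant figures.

R = L/k = 0.0791/0.0374 = 2.115 m²·K/W

2.11 m²·K/W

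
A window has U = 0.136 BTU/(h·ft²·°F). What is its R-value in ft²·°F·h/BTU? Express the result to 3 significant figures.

R = 1/U = 1/0.136 = 7.353

7.35 ft²·°F·h/BTU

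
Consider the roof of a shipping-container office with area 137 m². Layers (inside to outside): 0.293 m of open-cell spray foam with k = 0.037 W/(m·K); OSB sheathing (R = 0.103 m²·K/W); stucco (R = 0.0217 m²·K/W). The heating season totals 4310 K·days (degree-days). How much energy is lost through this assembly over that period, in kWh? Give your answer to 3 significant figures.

1760 kWh

0.293/0.037 = 7.919
R_total = 7.919 + 0.103 + 0.0217 = 8.044 m²·K/W
E = A × HDD × 24 / R / 1000 = 137 × 4310 × 24 / 8.044 / 1000 = 1762 kWh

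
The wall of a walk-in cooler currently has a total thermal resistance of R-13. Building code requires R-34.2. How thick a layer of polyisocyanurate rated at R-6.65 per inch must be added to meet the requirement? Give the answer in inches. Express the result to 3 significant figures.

ΔR = 34.2 − 13 = 21.2 ft²·°F·h/BTU
L = ΔR / (R/in) = 21.2/6.65 = 3.188 in

3.19 in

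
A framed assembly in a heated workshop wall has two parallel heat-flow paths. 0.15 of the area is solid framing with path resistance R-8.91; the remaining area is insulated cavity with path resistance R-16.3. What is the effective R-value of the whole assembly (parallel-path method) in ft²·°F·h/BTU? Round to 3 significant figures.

14.5 ft²·°F·h/BTU

U_eff = 0.85/16.3 + 0.15/8.91 = 0.05215 + 0.01684 = 0.06898
R_eff = 1/U_eff = 14.5 ft²·°F·h/BTU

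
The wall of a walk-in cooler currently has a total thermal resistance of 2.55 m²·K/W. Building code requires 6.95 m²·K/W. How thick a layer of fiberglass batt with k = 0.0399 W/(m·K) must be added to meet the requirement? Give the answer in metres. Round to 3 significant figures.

0.176 m

ΔR = 6.95 − 2.55 = 4.4 m²·K/W
L = ΔR × k = 4.4 × 0.0399 = 0.1756 m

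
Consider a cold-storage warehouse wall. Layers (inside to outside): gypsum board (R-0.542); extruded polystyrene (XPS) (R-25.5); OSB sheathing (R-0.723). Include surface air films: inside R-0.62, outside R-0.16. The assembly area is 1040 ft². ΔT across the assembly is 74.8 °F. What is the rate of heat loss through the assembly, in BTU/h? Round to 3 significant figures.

2820 BTU/h

R_total = 0.62 + 0.542 + 25.5 + 0.723 + 0.16 = 27.55 ft²·°F·h/BTU
Q = A·ΔT/R = 1040 × 74.8 / 27.55 = 2824 BTU/h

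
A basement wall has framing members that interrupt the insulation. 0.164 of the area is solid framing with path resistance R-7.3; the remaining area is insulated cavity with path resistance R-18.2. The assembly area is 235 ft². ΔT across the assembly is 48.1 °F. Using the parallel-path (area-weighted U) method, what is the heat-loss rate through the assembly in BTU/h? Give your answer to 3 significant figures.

773 BTU/h

U_eff = 0.836/18.2 + 0.164/7.3 = 0.04593 + 0.02247 = 0.0684
R_eff = 1/U_eff = 14.62 ft²·°F·h/BTU
Q = 235 × 48.1 / 14.62 = 773.2 BTU/h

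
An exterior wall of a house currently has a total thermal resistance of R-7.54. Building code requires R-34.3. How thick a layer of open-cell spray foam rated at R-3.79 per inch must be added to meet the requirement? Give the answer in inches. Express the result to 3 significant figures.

ΔR = 34.3 − 7.54 = 26.76 ft²·°F·h/BTU
L = ΔR / (R/in) = 26.76/3.79 = 7.061 in

7.06 in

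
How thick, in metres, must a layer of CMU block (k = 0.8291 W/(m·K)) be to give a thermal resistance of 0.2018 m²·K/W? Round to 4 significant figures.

0.1673 m

L = R·k = 0.2018 × 0.8291 = 0.16731 m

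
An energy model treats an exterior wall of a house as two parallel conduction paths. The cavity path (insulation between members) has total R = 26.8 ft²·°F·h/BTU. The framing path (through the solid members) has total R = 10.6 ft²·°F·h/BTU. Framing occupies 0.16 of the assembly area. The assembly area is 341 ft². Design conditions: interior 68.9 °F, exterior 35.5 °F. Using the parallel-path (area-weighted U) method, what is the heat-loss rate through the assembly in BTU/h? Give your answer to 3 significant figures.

U_eff = 0.84/26.8 + 0.16/10.6 = 0.03134 + 0.01509 = 0.04644
R_eff = 1/U_eff = 21.53 ft²·°F·h/BTU
Q = 341 × (68.9 − 35.5) / 21.53 = 528.9 BTU/h

529 BTU/h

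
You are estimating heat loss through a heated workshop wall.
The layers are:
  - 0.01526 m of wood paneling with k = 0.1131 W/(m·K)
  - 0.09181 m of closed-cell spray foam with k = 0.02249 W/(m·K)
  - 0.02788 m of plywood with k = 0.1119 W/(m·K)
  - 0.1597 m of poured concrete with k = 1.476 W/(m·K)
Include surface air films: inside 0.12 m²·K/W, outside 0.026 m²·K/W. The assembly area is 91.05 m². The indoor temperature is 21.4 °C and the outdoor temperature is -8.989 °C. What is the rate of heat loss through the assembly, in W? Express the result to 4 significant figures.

0.01526/0.1131 = 0.13492
0.09181/0.02249 = 4.0823
0.02788/0.1119 = 0.24915
0.1597/1.476 = 0.1082
R_total = 0.12 + 0.13492 + 4.0823 + 0.24915 + 0.1082 + 0.026 = 4.7205 m²·K/W
Q = A·ΔT/R = 91.05 × (21.4 − (-8.989)) / 4.7205 = 586.15 W

586.1 W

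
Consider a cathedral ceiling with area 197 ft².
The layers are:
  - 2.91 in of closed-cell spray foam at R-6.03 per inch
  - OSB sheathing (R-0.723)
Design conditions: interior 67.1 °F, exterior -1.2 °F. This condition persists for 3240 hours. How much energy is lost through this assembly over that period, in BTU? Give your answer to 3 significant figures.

2.91 × 6.03 = 17.55
R_total = 17.55 + 0.723 = 18.27 ft²·°F·h/BTU
Q = 197 × (67.1 − (-1.2)) / 18.27 = 736.4 BTU/h
E = 736.4 × 3240 = 2386000 BTU

2390000 BTU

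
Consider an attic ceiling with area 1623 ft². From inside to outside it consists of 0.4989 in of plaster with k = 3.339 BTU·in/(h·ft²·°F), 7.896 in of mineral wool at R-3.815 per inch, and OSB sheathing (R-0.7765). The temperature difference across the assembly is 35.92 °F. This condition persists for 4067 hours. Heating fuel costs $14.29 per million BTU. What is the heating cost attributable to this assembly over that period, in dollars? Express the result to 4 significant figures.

0.4989/3.339 = 0.14942
7.896 × 3.815 = 30.123
R_total = 0.14942 + 30.123 + 0.7765 = 31.049 ft²·°F·h/BTU
Q = 1623 × 35.92 / 31.049 = 1877.6 BTU/h
E = 1877.6 × 4067 = 7636200 BTU
Cost = 7636200/10⁶ × 14.29 = $109.12

109.1 dollars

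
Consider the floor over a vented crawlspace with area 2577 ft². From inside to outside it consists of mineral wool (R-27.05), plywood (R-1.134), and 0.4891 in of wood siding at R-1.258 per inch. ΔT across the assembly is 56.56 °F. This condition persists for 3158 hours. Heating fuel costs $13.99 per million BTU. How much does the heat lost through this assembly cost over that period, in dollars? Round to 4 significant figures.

0.4891 × 1.258 = 0.61529
R_total = 27.05 + 1.134 + 0.61529 = 28.799 ft²·°F·h/BTU
Q = 2577 × 56.56 / 28.799 = 5061.1 BTU/h
E = 5061.1 × 3158 = 15983000 BTU
Cost = 15983000/10⁶ × 13.99 = $223.6

223.6 dollars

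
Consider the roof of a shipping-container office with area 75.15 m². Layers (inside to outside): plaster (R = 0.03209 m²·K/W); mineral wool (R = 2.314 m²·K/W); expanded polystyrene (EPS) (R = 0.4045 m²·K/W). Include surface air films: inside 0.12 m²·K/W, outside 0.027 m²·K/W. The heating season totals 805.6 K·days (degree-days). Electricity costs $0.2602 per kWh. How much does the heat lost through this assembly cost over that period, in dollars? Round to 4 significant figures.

130.5 dollars

R_total = 0.12 + 0.03209 + 2.314 + 0.4045 + 0.027 = 2.8976 m²·K/W
E = A × HDD × 24 / R / 1000 = 75.15 × 805.6 × 24 / 2.8976 / 1000 = 501.44 kWh
Cost = 501.44 × 0.2602 = $130.48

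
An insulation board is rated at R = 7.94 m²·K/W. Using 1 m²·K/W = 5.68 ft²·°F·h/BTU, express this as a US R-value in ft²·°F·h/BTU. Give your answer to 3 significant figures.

45.1 ft²·°F·h/BTU

R_US = 7.94 × 5.68 = 45.1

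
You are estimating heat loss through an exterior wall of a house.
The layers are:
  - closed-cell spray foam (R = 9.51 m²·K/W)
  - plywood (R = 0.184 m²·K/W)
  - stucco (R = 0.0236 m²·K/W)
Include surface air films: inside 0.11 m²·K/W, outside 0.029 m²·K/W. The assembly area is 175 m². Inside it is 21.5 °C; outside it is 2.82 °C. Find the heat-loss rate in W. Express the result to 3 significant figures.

R_total = 0.11 + 9.51 + 0.184 + 0.0236 + 0.029 = 9.857 m²·K/W
Q = A·ΔT/R = 175 × (21.5 − 2.82) / 9.857 = 331.7 W

332 W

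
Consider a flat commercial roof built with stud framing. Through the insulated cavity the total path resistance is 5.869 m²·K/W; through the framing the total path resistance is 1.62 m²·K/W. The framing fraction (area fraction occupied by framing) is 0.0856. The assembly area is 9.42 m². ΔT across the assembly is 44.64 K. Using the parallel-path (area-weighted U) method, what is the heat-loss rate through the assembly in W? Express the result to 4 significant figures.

87.74 W

U_eff = 0.9144/5.869 + 0.0856/1.62 = 0.1558 + 0.05284 = 0.20864
R_eff = 1/U_eff = 4.7929 m²·K/W
Q = 9.42 × 44.64 / 4.7929 = 87.735 W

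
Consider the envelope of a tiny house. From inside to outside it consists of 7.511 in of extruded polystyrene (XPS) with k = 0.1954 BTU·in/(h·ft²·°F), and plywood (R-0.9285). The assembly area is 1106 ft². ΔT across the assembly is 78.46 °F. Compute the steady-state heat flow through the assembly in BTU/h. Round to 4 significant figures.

7.511/0.1954 = 38.439
R_total = 38.439 + 0.9285 = 39.368 ft²·°F·h/BTU
Q = A·ΔT/R = 1106 × 78.46 / 39.368 = 2204.3 BTU/h

2204 BTU/h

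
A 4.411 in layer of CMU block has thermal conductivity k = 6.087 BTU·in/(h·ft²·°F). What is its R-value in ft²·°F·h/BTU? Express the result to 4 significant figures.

R = L/k = 4.411/6.087 = 0.72466 ft²·°F·h/BTU

0.7247 ft²·°F·h/BTU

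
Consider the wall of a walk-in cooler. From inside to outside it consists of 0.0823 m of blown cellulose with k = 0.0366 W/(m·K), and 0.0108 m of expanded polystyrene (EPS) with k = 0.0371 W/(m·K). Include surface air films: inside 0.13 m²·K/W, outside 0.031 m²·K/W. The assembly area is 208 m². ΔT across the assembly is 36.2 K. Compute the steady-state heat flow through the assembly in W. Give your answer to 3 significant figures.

2790 W

0.0823/0.0366 = 2.249
0.0108/0.0371 = 0.2911
R_total = 0.13 + 2.249 + 0.2911 + 0.031 = 2.701 m²·K/W
Q = A·ΔT/R = 208 × 36.2 / 2.701 = 2788 W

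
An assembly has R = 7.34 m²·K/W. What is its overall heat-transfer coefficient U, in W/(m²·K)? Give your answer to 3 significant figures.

U = 1/R = 1/7.34 = 0.1362

0.136 W/(m²·K)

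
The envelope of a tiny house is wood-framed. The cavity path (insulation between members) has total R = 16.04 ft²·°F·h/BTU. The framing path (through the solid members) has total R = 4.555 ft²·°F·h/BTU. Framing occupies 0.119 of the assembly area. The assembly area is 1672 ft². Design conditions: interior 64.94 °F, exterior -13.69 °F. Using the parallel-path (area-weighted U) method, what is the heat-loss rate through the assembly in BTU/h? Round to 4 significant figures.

U_eff = 0.881/16.04 + 0.119/4.555 = 0.054925 + 0.026125 = 0.08105
R_eff = 1/U_eff = 12.338 ft²·°F·h/BTU
Q = 1672 × (64.94 − (-13.69)) / 12.338 = 10656 BTU/h

10660 BTU/h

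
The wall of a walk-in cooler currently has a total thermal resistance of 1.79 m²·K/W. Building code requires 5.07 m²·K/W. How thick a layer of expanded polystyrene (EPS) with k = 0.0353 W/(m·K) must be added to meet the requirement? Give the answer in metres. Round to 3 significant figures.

0.116 m

ΔR = 5.07 − 1.79 = 3.28 m²·K/W
L = ΔR × k = 3.28 × 0.0353 = 0.1158 m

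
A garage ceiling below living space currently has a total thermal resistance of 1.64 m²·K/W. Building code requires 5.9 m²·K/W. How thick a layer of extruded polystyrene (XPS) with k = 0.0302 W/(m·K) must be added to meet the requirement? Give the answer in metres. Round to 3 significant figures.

ΔR = 5.9 − 1.64 = 4.26 m²·K/W
L = ΔR × k = 4.26 × 0.0302 = 0.1287 m

0.129 m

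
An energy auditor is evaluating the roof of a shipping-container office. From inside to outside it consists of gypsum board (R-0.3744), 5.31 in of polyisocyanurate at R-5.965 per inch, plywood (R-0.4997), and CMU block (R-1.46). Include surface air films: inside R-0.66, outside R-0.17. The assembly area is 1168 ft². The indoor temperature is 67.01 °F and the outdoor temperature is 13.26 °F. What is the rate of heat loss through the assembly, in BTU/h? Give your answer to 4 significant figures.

1802 BTU/h

5.31 × 5.965 = 31.674
R_total = 0.66 + 0.3744 + 31.674 + 0.4997 + 1.46 + 0.17 = 34.838 ft²·°F·h/BTU
Q = A·ΔT/R = 1168 × (67.01 − 13.26) / 34.838 = 1802 BTU/h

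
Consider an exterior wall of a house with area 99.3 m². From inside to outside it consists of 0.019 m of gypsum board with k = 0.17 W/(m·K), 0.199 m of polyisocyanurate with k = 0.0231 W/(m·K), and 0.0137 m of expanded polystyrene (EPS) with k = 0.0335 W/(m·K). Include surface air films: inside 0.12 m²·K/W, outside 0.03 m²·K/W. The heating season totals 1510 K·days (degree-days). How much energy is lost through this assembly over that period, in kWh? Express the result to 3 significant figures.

0.019/0.17 = 0.1118
0.199/0.0231 = 8.615
0.0137/0.0335 = 0.409
R_total = 0.12 + 0.1118 + 8.615 + 0.409 + 0.03 = 9.285 m²·K/W
E = A × HDD × 24 / R / 1000 = 99.3 × 1510 × 24 / 9.285 / 1000 = 387.6 kWh

388 kWh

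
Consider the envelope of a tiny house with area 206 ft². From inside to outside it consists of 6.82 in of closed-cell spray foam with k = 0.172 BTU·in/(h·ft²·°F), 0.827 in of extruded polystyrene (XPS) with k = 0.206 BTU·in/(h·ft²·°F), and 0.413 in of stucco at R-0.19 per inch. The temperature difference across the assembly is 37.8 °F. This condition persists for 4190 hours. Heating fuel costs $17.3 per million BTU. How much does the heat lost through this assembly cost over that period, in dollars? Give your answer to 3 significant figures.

12.9 dollars

6.82/0.172 = 39.65
0.827/0.206 = 4.015
0.413 × 0.19 = 0.07847
R_total = 39.65 + 4.015 + 0.07847 = 43.74 ft²·°F·h/BTU
Q = 206 × 37.8 / 43.74 = 178 BTU/h
E = 178 × 4190 = 745900 BTU
Cost = 745900/10⁶ × 17.3 = $12.9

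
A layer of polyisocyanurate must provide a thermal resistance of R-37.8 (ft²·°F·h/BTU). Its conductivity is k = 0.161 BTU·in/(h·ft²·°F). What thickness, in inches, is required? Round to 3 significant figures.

6.09 in

L = R × k = 37.8 × 0.161 = 6.086 in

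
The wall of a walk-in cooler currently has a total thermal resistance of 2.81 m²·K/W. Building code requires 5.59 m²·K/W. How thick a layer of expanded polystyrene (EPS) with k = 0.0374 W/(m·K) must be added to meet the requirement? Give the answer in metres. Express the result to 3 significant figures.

ΔR = 5.59 − 2.81 = 2.78 m²·K/W
L = ΔR × k = 2.78 × 0.0374 = 0.104 m

0.104 m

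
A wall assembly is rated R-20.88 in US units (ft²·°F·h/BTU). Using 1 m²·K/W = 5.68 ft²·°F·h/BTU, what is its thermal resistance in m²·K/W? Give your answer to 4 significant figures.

R_SI = 20.88/5.68 = 3.6761

3.676 m²·K/W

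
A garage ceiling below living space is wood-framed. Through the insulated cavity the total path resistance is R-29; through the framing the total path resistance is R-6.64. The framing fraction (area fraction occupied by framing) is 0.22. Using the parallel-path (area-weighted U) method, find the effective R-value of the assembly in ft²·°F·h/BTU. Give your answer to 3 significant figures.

16.7 ft²·°F·h/BTU

U_eff = 0.78/29 + 0.22/6.64 = 0.0269 + 0.03313 = 0.06003
R_eff = 1/U_eff = 16.66 ft²·°F·h/BTU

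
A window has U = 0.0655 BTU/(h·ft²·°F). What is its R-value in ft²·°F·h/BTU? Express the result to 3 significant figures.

R = 1/U = 1/0.0655 = 15.27

15.3 ft²·°F·h/BTU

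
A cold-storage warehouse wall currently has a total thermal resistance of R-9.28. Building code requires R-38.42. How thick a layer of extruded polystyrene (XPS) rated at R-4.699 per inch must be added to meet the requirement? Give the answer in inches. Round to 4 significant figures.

6.201 in

ΔR = 38.42 − 9.28 = 29.14 ft²·°F·h/BTU
L = ΔR / (R/in) = 29.14/4.699 = 6.2013 in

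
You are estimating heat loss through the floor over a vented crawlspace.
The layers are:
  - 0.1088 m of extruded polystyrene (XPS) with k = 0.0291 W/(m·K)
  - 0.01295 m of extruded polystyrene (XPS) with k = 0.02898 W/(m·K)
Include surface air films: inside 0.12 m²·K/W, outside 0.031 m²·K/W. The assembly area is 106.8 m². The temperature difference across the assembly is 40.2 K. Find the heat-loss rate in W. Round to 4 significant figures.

0.1088/0.0291 = 3.7388
0.01295/0.02898 = 0.44686
R_total = 0.12 + 3.7388 + 0.44686 + 0.031 = 4.3367 m²·K/W
Q = A·ΔT/R = 106.8 × 40.2 / 4.3367 = 990.01 W

990.0 W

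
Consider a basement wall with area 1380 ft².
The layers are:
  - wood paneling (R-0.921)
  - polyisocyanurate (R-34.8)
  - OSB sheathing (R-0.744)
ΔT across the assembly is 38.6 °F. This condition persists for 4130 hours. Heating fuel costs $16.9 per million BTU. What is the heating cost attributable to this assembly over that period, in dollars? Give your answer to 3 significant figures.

102 dollars

R_total = 0.921 + 34.8 + 0.744 = 36.46 ft²·°F·h/BTU
Q = 1380 × 38.6 / 36.46 = 1461 BTU/h
E = 1461 × 4130 = 6033000 BTU
Cost = 6033000/10⁶ × 16.9 = $102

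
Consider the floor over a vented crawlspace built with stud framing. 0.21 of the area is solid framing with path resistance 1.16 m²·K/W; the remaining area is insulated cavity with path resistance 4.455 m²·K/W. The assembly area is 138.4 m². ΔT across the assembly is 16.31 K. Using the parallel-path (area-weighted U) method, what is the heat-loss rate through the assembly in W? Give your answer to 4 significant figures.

U_eff = 0.79/4.455 + 0.21/1.16 = 0.17733 + 0.18103 = 0.35836
R_eff = 1/U_eff = 2.7905 m²·K/W
Q = 138.4 × 16.31 / 2.7905 = 808.93 W

808.9 W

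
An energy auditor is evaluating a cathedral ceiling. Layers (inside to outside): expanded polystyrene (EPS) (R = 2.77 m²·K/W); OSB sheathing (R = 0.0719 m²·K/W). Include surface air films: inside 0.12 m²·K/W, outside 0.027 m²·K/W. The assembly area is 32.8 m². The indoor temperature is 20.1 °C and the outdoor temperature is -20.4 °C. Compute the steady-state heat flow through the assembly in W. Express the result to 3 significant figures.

R_total = 0.12 + 2.77 + 0.0719 + 0.027 = 2.989 m²·K/W
Q = A·ΔT/R = 32.8 × (20.1 − (-20.4)) / 2.989 = 444.4 W

444 W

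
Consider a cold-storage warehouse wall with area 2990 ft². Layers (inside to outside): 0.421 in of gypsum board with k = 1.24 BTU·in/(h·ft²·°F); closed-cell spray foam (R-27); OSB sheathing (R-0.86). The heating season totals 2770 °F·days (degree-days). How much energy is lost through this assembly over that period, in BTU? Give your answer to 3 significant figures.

7050000 BTU

0.421/1.24 = 0.3395
R_total = 0.3395 + 27 + 0.86 = 28.2 ft²·°F·h/BTU
E = A × HDD × 24 / R = 2990 × 2770 × 24 / 28.2 = 7049000 BTU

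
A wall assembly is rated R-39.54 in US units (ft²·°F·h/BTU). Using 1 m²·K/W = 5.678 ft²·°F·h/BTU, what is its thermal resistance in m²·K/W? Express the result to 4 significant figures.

R_SI = 39.54/5.678 = 6.9637

6.964 m²·K/W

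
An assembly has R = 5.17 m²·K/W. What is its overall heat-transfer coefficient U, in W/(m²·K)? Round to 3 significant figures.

U = 1/R = 1/5.17 = 0.1934

0.193 W/(m²·K)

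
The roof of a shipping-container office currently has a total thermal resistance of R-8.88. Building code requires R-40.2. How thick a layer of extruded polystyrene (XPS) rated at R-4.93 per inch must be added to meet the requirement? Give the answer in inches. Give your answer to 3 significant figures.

6.35 in

ΔR = 40.2 − 8.88 = 31.32 ft²·°F·h/BTU
L = ΔR / (R/in) = 31.32/4.93 = 6.353 in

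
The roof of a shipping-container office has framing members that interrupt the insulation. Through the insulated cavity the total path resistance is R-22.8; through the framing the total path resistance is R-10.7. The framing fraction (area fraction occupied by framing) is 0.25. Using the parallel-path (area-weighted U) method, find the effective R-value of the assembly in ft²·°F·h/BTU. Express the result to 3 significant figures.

U_eff = 0.75/22.8 + 0.25/10.7 = 0.03289 + 0.02336 = 0.05626
R_eff = 1/U_eff = 17.77 ft²·°F·h/BTU

17.8 ft²·°F·h/BTU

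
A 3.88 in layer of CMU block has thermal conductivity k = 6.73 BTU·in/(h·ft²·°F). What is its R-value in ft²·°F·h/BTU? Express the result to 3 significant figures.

0.577 ft²·°F·h/BTU

R = L/k = 3.88/6.73 = 0.5765 ft²·°F·h/BTU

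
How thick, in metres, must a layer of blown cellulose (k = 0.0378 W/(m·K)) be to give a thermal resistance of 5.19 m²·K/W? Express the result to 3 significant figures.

0.196 m

L = R·k = 5.19 × 0.0378 = 0.1962 m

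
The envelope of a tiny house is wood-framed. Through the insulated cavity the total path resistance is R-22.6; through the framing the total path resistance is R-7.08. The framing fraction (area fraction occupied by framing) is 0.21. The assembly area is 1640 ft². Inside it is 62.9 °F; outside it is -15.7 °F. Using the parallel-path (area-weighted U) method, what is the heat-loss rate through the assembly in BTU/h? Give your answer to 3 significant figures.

8330 BTU/h

U_eff = 0.79/22.6 + 0.21/7.08 = 0.03496 + 0.02966 = 0.06462
R_eff = 1/U_eff = 15.48 ft²·°F·h/BTU
Q = 1640 × (62.9 − (-15.7)) / 15.48 = 8329 BTU/h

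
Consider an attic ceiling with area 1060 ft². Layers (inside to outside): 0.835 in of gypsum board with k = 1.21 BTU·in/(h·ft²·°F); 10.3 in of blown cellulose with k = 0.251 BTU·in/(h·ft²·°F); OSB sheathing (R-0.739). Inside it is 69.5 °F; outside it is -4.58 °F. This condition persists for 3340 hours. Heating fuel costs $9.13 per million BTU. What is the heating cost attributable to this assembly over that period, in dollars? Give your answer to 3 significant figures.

0.835/1.21 = 0.6901
10.3/0.251 = 41.04
R_total = 0.6901 + 41.04 + 0.739 = 42.46 ft²·°F·h/BTU
Q = 1060 × (69.5 − (-4.58)) / 42.46 = 1849 BTU/h
E = 1849 × 3340 = 6176000 BTU
Cost = 6176000/10⁶ × 9.13 = $56.39

56.4 dollars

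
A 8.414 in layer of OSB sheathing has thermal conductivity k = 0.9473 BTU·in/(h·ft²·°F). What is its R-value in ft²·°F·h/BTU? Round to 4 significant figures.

8.882 ft²·°F·h/BTU

R = L/k = 8.414/0.9473 = 8.8821 ft²·°F·h/BTU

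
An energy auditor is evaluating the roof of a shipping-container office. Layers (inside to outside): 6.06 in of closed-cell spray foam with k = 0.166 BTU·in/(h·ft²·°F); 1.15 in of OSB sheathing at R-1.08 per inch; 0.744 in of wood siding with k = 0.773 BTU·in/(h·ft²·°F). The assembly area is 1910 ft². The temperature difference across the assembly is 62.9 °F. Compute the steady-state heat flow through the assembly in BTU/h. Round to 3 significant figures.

3100 BTU/h

6.06/0.166 = 36.51
1.15 × 1.08 = 1.242
0.744/0.773 = 0.9625
R_total = 36.51 + 1.242 + 0.9625 = 38.71 ft²·°F·h/BTU
Q = A·ΔT/R = 1910 × 62.9 / 38.71 = 3104 BTU/h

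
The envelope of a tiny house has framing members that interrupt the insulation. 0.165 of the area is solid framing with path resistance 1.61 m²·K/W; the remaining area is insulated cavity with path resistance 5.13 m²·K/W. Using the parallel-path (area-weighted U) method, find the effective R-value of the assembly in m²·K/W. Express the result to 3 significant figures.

3.77 m²·K/W

U_eff = 0.835/5.13 + 0.165/1.61 = 0.1628 + 0.1025 = 0.2653
R_eff = 1/U_eff = 3.77 m²·K/W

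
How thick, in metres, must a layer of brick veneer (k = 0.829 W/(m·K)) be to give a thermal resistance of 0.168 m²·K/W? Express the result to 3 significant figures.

0.139 m

L = R·k = 0.168 × 0.829 = 0.1393 m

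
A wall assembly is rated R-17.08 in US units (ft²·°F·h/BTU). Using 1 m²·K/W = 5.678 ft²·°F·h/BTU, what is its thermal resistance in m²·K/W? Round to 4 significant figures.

3.008 m²·K/W

R_SI = 17.08/5.678 = 3.0081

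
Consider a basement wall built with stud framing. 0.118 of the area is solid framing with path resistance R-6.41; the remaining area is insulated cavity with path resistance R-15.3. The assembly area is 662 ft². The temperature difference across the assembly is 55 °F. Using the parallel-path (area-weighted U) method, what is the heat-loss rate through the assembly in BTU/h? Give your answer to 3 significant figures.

U_eff = 0.882/15.3 + 0.118/6.41 = 0.05765 + 0.01841 = 0.07606
R_eff = 1/U_eff = 13.15 ft²·°F·h/BTU
Q = 662 × 55 / 13.15 = 2769 BTU/h

2770 BTU/h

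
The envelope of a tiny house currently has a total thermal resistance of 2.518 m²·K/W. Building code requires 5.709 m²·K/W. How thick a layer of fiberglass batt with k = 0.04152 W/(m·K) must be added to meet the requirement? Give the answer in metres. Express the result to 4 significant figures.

ΔR = 5.709 − 2.518 = 3.191 m²·K/W
L = ΔR × k = 3.191 × 0.04152 = 0.13249 m

0.1325 m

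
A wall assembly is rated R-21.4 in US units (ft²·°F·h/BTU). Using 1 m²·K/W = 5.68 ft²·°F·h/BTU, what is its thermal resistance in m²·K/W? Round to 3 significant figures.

R_SI = 21.4/5.68 = 3.768

3.77 m²·K/W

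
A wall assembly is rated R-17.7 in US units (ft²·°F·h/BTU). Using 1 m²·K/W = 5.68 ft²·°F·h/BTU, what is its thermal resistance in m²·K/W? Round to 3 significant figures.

3.12 m²·K/W

R_SI = 17.7/5.68 = 3.116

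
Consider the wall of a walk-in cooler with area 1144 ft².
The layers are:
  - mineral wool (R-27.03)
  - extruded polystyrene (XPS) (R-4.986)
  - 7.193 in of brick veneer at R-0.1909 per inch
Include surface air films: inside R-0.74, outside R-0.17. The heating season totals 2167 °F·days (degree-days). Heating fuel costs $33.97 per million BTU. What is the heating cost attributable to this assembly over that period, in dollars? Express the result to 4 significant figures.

7.193 × 0.1909 = 1.3731
R_total = 0.74 + 27.03 + 4.986 + 1.3731 + 0.17 = 34.299 ft²·°F·h/BTU
E = A × HDD × 24 / R = 1144 × 2167 × 24 / 34.299 = 1734700 BTU
Cost = 1734700/10⁶ × 33.97 = $58.926

58.93 dollars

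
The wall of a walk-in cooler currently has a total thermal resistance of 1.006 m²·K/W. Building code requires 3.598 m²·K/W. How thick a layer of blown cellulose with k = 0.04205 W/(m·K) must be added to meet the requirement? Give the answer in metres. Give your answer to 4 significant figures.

0.1090 m

ΔR = 3.598 − 1.006 = 2.592 m²·K/W
L = ΔR × k = 2.592 × 0.04205 = 0.10899 m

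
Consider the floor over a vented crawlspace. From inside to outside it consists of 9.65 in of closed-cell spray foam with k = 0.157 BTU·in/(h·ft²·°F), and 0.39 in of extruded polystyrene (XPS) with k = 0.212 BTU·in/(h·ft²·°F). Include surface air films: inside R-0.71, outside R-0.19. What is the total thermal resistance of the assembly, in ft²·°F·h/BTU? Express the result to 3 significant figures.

64.2 ft²·°F·h/BTU

9.65/0.157 = 61.46
0.39/0.212 = 1.84
R_total = 0.71 + 61.46 + 1.84 + 0.19 = 64.2 ft²·°F·h/BTU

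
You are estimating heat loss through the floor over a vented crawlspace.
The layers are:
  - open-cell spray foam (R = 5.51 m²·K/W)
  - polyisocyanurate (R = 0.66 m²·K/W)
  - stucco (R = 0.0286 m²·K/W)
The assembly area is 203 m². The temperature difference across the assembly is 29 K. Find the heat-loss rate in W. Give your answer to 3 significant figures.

950 W

R_total = 5.51 + 0.66 + 0.0286 = 6.199 m²·K/W
Q = A·ΔT/R = 203 × 29 / 6.199 = 949.7 W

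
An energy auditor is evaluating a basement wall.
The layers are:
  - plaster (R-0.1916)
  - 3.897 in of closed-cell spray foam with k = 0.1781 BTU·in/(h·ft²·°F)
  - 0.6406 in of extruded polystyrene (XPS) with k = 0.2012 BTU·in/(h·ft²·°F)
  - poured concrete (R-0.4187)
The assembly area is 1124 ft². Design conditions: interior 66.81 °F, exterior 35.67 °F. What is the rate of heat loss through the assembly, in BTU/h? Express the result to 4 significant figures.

1363 BTU/h

3.897/0.1781 = 21.881
0.6406/0.2012 = 3.1839
R_total = 0.1916 + 21.881 + 3.1839 + 0.4187 = 25.675 ft²·°F·h/BTU
Q = A·ΔT/R = 1124 × (66.81 − 35.67) / 25.675 = 1363.2 BTU/h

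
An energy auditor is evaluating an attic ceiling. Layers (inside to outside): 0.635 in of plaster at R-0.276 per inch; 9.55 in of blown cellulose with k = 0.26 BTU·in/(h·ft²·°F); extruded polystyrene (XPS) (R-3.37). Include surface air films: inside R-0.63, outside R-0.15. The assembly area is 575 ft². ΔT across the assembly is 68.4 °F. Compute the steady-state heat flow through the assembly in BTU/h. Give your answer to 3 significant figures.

958 BTU/h

0.635 × 0.276 = 0.1753
9.55/0.26 = 36.73
R_total = 0.63 + 0.1753 + 36.73 + 3.37 + 0.15 = 41.06 ft²·°F·h/BTU
Q = A·ΔT/R = 575 × 68.4 / 41.06 = 958 BTU/h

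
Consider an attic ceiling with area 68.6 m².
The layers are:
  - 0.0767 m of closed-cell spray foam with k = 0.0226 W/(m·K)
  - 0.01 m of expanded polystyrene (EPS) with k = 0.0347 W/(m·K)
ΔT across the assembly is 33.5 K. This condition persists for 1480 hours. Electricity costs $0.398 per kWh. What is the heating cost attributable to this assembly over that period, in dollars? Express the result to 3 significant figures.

0.0767/0.0226 = 3.394
0.01/0.0347 = 0.2882
R_total = 3.394 + 0.2882 = 3.682 m²·K/W
Q = 68.6 × 33.5 / 3.682 = 624.1 W
E = 624.1 W × 1480 h / 1000 = 923.7 kWh
Cost = 923.7 × 0.398 = $367.6

368 dollars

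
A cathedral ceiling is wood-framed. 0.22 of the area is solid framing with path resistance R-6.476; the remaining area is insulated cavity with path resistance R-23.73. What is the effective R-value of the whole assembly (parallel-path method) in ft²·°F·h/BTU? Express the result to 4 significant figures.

14.96 ft²·°F·h/BTU

U_eff = 0.78/23.73 + 0.22/6.476 = 0.03287 + 0.033972 = 0.066841
R_eff = 1/U_eff = 14.961 ft²·°F·h/BTU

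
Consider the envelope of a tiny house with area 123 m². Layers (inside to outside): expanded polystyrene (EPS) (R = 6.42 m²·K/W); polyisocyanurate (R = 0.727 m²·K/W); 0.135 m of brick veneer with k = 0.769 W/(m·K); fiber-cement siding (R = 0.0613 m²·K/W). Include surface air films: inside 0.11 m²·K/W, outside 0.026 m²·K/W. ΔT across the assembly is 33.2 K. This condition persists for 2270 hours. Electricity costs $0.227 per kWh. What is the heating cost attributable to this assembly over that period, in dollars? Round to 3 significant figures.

0.135/0.769 = 0.1756
R_total = 0.11 + 6.42 + 0.727 + 0.1756 + 0.0613 + 0.026 = 7.52 m²·K/W
Q = 123 × 33.2 / 7.52 = 543 W
E = 543 W × 2270 h / 1000 = 1233 kWh
Cost = 1233 × 0.227 = $279.8

280 dollars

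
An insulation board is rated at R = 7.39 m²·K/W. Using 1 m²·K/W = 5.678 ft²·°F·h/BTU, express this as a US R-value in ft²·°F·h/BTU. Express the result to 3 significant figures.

R_US = 7.39 × 5.678 = 41.96

42.0 ft²·°F·h/BTU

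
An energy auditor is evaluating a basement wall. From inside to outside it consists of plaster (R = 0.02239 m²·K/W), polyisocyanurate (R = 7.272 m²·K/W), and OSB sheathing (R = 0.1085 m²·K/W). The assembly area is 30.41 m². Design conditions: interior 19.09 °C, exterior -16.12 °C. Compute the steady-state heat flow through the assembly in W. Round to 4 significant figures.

R_total = 0.02239 + 7.272 + 0.1085 = 7.4029 m²·K/W
Q = A·ΔT/R = 30.41 × (19.09 − (-16.12)) / 7.4029 = 144.64 W

144.6 W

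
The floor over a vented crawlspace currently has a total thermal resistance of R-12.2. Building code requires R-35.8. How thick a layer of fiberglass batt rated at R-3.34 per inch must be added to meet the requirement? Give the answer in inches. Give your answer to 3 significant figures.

ΔR = 35.8 − 12.2 = 23.6 ft²·°F·h/BTU
L = ΔR / (R/in) = 23.6/3.34 = 7.066 in

7.07 in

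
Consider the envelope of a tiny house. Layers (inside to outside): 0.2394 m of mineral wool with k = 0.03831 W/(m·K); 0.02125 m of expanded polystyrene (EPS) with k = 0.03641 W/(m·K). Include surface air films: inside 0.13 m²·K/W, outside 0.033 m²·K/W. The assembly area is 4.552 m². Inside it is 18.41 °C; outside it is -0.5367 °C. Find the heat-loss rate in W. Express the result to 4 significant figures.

0.2394/0.03831 = 6.249
0.02125/0.03641 = 0.58363
R_total = 0.13 + 6.249 + 0.58363 + 0.033 = 6.9957 m²·K/W
Q = A·ΔT/R = 4.552 × (18.41 − (-0.5367)) / 6.9957 = 12.328 W

12.33 W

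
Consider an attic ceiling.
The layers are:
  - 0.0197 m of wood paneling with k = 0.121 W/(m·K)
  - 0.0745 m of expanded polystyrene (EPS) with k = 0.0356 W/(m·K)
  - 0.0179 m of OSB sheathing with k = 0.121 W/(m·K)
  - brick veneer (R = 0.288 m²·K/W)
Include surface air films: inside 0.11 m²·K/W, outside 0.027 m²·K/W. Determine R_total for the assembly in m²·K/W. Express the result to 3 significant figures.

2.83 m²·K/W

0.0197/0.121 = 0.1628
0.0745/0.0356 = 2.093
0.0179/0.121 = 0.1479
R_total = 0.11 + 0.1628 + 2.093 + 0.1479 + 0.288 + 0.027 = 2.828 m²·K/W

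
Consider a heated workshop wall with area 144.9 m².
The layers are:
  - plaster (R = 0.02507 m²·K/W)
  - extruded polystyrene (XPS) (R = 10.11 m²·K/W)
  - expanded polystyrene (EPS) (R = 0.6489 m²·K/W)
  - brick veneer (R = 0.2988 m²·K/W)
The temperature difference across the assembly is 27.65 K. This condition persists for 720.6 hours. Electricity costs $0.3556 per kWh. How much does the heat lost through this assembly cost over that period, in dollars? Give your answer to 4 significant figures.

92.63 dollars

R_total = 0.02507 + 10.11 + 0.6489 + 0.2988 = 11.083 m²·K/W
Q = 144.9 × 27.65 / 11.083 = 361.51 W
E = 361.51 W × 720.6 h / 1000 = 260.5 kWh
Cost = 260.5 × 0.3556 = $92.634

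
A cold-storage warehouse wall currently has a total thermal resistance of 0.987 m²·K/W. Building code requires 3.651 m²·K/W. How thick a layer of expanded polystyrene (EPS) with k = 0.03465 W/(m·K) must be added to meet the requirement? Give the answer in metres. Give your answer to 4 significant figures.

0.09231 m

ΔR = 3.651 − 0.987 = 2.664 m²·K/W
L = ΔR × k = 2.664 × 0.03465 = 0.092308 m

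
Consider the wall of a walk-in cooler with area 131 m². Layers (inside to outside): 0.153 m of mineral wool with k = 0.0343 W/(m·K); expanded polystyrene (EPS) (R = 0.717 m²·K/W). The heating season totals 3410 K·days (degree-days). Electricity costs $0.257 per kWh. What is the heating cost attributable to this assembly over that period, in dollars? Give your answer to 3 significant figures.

0.153/0.0343 = 4.461
R_total = 4.461 + 0.717 = 5.178 m²·K/W
E = A × HDD × 24 / R / 1000 = 131 × 3410 × 24 / 5.178 / 1000 = 2071 kWh
Cost = 2071 × 0.257 = $532.2

532 dollars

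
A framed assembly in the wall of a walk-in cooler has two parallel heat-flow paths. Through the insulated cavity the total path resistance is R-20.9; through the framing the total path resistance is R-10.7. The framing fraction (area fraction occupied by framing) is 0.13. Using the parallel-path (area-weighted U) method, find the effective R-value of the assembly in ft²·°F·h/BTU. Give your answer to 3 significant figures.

18.6 ft²·°F·h/BTU

U_eff = 0.87/20.9 + 0.13/10.7 = 0.04163 + 0.01215 = 0.05378
R_eff = 1/U_eff = 18.6 ft²·°F·h/BTU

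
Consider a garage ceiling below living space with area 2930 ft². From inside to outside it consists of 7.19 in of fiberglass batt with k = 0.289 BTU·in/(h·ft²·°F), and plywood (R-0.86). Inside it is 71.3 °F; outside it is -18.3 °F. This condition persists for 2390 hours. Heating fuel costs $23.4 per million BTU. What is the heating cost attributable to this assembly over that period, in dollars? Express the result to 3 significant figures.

7.19/0.289 = 24.88
R_total = 24.88 + 0.86 = 25.74 ft²·°F·h/BTU
Q = 2930 × (71.3 − (-18.3)) / 25.74 = 10200 BTU/h
E = 10200 × 2390 = 24380000 BTU
Cost = 24380000/10⁶ × 23.4 = $570.4

570 dollars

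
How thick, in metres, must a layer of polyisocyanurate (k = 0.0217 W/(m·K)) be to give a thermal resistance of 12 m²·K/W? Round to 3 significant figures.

L = R·k = 12 × 0.0217 = 0.2604 m

0.260 m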